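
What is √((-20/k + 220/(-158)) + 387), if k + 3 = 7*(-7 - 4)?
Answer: √9632549/158 ≈ 19.643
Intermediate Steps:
k = -80 (k = -3 + 7*(-7 - 4) = -3 + 7*(-11) = -3 - 77 = -80)
√((-20/k + 220/(-158)) + 387) = √((-20/(-80) + 220/(-158)) + 387) = √((-20*(-1/80) + 220*(-1/158)) + 387) = √((¼ - 110/79) + 387) = √(-361/316 + 387) = √(121931/316) = √9632549/158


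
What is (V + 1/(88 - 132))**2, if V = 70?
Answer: 9480241/1936 ≈ 4896.8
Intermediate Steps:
(V + 1/(88 - 132))**2 = (70 + 1/(88 - 132))**2 = (70 + 1/(-44))**2 = (70 - 1/44)**2 = (3079/44)**2 = 9480241/1936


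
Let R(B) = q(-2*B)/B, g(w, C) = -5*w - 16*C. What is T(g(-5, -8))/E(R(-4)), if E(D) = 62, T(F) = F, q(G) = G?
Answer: 153/62 ≈ 2.4677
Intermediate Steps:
g(w, C) = -16*C - 5*w
R(B) = -2 (R(B) = (-2*B)/B = -2)
T(g(-5, -8))/E(R(-4)) = (-16*(-8) - 5*(-5))/62 = (128 + 25)*(1/62) = 153*(1/62) = 153/62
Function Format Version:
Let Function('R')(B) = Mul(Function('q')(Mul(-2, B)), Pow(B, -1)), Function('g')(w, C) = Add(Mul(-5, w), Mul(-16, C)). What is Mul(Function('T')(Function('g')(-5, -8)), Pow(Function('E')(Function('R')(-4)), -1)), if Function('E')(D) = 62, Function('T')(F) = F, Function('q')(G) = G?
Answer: Rational(153, 62) ≈ 2.4677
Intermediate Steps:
Function('g')(w, C) = Add(Mul(-16, C), Mul(-5, w))
Function('R')(B) = -2 (Function('R')(B) = Mul(Mul(-2, B), Pow(B, -1)) = -2)
Mul(Function('T')(Function('g')(-5, -8)), Pow(Function('E')(Function('R')(-4)), -1)) = Mul(Add(Mul(-16, -8), Mul(-5, -5)), Pow(62, -1)) = Mul(Add(128, 25), Rational(1, 62)) = Mul(153, Rational(1, 62)) = Rational(153, 62)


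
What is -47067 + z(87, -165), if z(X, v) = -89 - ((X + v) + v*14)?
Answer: -44768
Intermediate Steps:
z(X, v) = -89 - X - 15*v (z(X, v) = -89 - ((X + v) + 14*v) = -89 - (X + 15*v) = -89 + (-X - 15*v) = -89 - X - 15*v)
-47067 + z(87, -165) = -47067 + (-89 - 1*87 - 15*(-165)) = -47067 + (-89 - 87 + 2475) = -47067 + 2299 = -44768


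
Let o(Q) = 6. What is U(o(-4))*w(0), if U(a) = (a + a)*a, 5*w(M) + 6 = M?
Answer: -432/5 ≈ -86.400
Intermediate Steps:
w(M) = -6/5 + M/5
U(a) = 2*a² (U(a) = (2*a)*a = 2*a²)
U(o(-4))*w(0) = (2*6²)*(-6/5 + (⅕)*0) = (2*36)*(-6/5 + 0) = 72*(-6/5) = -432/5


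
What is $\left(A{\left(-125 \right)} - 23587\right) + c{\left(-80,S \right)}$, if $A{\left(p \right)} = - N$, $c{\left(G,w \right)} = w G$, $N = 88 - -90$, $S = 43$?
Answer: $-27205$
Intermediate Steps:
$N = 178$ ($N = 88 + 90 = 178$)
$c{\left(G,w \right)} = G w$
$A{\left(p \right)} = -178$ ($A{\left(p \right)} = \left(-1\right) 178 = -178$)
$\left(A{\left(-125 \right)} - 23587\right) + c{\left(-80,S \right)} = \left(-178 - 23587\right) - 3440 = -23765 - 3440 = -27205$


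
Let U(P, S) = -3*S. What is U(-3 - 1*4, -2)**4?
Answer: 1296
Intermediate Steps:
U(-3 - 1*4, -2)**4 = (-3*(-2))**4 = 6**4 = 1296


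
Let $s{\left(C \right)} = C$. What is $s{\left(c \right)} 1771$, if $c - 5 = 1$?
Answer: $10626$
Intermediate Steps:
$c = 6$ ($c = 5 + 1 = 6$)
$s{\left(c \right)} 1771 = 6 \cdot 1771 = 10626$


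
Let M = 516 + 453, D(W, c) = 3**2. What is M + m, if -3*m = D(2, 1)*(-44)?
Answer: 1101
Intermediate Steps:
D(W, c) = 9
m = 132 (m = -3*(-44) = -1/3*(-396) = 132)
M = 969
M + m = 969 + 132 = 1101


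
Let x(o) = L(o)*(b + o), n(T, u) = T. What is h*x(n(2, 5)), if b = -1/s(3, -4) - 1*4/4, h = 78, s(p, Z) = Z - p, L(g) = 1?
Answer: 624/7 ≈ 89.143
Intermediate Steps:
b = -6/7 (b = -1/(-4 - 1*3) - 1*4/4 = -1/(-4 - 3) - 4*1/4 = -1/(-7) - 1 = -1*(-1/7) - 1 = 1/7 - 1 = -6/7 ≈ -0.85714)
x(o) = -6/7 + o (x(o) = 1*(-6/7 + o) = -6/7 + o)
h*x(n(2, 5)) = 78*(-6/7 + 2) = 78*(8/7) = 624/7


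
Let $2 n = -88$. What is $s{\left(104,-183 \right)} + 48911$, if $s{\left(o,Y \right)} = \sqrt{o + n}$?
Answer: $48911 + 2 \sqrt{15} \approx 48919.0$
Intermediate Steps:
$n = -44$ ($n = \frac{1}{2} \left(-88\right) = -44$)
$s{\left(o,Y \right)} = \sqrt{-44 + o}$ ($s{\left(o,Y \right)} = \sqrt{o - 44} = \sqrt{-44 + o}$)
$s{\left(104,-183 \right)} + 48911 = \sqrt{-44 + 104} + 48911 = \sqrt{60} + 48911 = 2 \sqrt{15} + 48911 = 48911 + 2 \sqrt{15}$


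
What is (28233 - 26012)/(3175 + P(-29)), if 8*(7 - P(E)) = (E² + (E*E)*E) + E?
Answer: 17768/49033 ≈ 0.36237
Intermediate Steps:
P(E) = 7 - E/8 - E²/8 - E³/8 (P(E) = 7 - ((E² + (E*E)*E) + E)/8 = 7 - ((E² + E²*E) + E)/8 = 7 - ((E² + E³) + E)/8 = 7 - (E + E² + E³)/8 = 7 + (-E/8 - E²/8 - E³/8) = 7 - E/8 - E²/8 - E³/8)
(28233 - 26012)/(3175 + P(-29)) = (28233 - 26012)/(3175 + (7 - ⅛*(-29) - ⅛*(-29)² - ⅛*(-29)³)) = 2221/(3175 + (7 + 29/8 - ⅛*841 - ⅛*(-24389))) = 2221/(3175 + (7 + 29/8 - 841/8 + 24389/8)) = 2221/(3175 + 23633/8) = 2221/(49033/8) = 2221*(8/49033) = 17768/49033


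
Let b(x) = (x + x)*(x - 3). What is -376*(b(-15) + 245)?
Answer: -295160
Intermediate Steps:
b(x) = 2*x*(-3 + x) (b(x) = (2*x)*(-3 + x) = 2*x*(-3 + x))
-376*(b(-15) + 245) = -376*(2*(-15)*(-3 - 15) + 245) = -376*(2*(-15)*(-18) + 245) = -376*(540 + 245) = -376*785 = -295160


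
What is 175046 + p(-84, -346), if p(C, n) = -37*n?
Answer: 187848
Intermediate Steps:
175046 + p(-84, -346) = 175046 - 37*(-346) = 175046 + 12802 = 187848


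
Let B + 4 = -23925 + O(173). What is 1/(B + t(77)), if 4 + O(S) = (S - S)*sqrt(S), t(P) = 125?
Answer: -1/23808 ≈ -4.2003e-5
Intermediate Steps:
O(S) = -4 (O(S) = -4 + (S - S)*sqrt(S) = -4 + 0*sqrt(S) = -4 + 0 = -4)
B = -23933 (B = -4 + (-23925 - 4) = -4 - 23929 = -23933)
1/(B + t(77)) = 1/(-23933 + 125) = 1/(-23808) = -1/23808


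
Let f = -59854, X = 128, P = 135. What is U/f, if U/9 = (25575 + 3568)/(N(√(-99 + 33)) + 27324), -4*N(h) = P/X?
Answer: -7460608/46519037559 ≈ -0.00016038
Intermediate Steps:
N(h) = -135/512 (N(h) = -135/(4*128) = -¼*135/128 = -135/512)
U = 14921216/1554417 (U = 9*((25575 + 3568)/(-135/512 + 27324)) = 9*(29143/(13989753/512)) = 9*(29143*(512/13989753)) = 9*(14921216/13989753) = 14921216/1554417 ≈ 9.5992)
U/f = (14921216/1554417)/(-59854) = (14921216/1554417)*(-1/59854) = -7460608/46519037559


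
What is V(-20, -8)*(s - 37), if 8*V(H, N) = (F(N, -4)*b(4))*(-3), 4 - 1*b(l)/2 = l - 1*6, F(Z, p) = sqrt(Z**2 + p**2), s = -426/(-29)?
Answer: 11646*sqrt(5)/29 ≈ 897.97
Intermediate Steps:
s = 426/29 (s = -426*(-1/29) = 426/29 ≈ 14.690)
b(l) = 20 - 2*l (b(l) = 8 - 2*(l - 1*6) = 8 - 2*(l - 6) = 8 - 2*(-6 + l) = 8 + (12 - 2*l) = 20 - 2*l)
V(H, N) = -9*sqrt(16 + N**2)/2 (V(H, N) = ((sqrt(N**2 + (-4)**2)*(20 - 2*4))*(-3))/8 = ((sqrt(N**2 + 16)*(20 - 8))*(-3))/8 = ((sqrt(16 + N**2)*12)*(-3))/8 = ((12*sqrt(16 + N**2))*(-3))/8 = (-36*sqrt(16 + N**2))/8 = -9*sqrt(16 + N**2)/2)
V(-20, -8)*(s - 37) = (-9*sqrt(16 + (-8)**2)/2)*(426/29 - 37) = -9*sqrt(16 + 64)/2*(-647/29) = -18*sqrt(5)*(-647/29) = 11646*sqrt(5)/29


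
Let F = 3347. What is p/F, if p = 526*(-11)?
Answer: -5786/3347 ≈ -1.7287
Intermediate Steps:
p = -5786
p/F = -5786/3347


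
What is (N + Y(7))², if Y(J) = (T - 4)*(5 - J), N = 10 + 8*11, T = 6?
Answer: 8836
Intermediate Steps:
N = 98 (N = 10 + 88 = 98)
Y(J) = 10 - 2*J (Y(J) = (6 - 4)*(5 - J) = 2*(5 - J) = 10 - 2*J)
(N + Y(7))² = (98 + (10 - 2*7))² = (98 + (10 - 14))² = (98 - 4)² = 94² = 8836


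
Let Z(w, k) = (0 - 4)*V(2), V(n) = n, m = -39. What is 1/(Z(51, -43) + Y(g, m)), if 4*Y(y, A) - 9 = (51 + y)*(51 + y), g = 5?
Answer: 4/3113 ≈ 0.0012849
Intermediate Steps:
Z(w, k) = -8 (Z(w, k) = (0 - 4)*2 = -4*2 = -8)
Y(y, A) = 9/4 + (51 + y)²/4 (Y(y, A) = 9/4 + ((51 + y)*(51 + y))/4 = 9/4 + (51 + y)²/4)
1/(Z(51, -43) + Y(g, m)) = 1/(-8 + (9/4 + (51 + 5)²/4)) = 1/(-8 + (9/4 + (¼)*56²)) = 1/(-8 + (9/4 + (¼)*3136)) = 1/(-8 + (9/4 + 784)) = 1/(-8 + 3145/4) = 1/(3113/4) = 4/3113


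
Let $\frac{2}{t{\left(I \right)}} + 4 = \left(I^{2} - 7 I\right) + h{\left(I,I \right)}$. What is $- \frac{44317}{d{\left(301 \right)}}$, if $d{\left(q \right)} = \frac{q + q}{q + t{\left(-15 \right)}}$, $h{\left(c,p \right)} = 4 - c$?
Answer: $- \frac{657455357}{29670} \approx -22159.0$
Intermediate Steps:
$t{\left(I \right)} = \frac{2}{I^{2} - 8 I}$ ($t{\left(I \right)} = \frac{2}{-4 - \left(-4 - I^{2} + 8 I\right)} = \frac{2}{-4 + \left(4 + I^{2} - 8 I\right)} = \frac{2}{I^{2} - 8 I}$)
$d{\left(q \right)} = \frac{2 q}{\frac{2}{345} + q}$ ($d{\left(q \right)} = \frac{q + q}{q + \frac{2}{\left(-15\right) \left(-8 - 15\right)}} = \frac{2 q}{q + 2 \left(- \frac{1}{15}\right) \frac{1}{-23}} = \frac{2 q}{q + 2 \left(- \frac{1}{15}\right) \left(- \frac{1}{23}\right)} = \frac{2 q}{q + \frac{2}{345}} = \frac{2 q}{\frac{2}{345} + q}$)
$- \frac{44317}{d{\left(301 \right)}} = - \frac{44317}{690 \cdot 301 \frac{1}{2 + 345 \cdot 301}} = - \frac{44317}{690 \cdot 301 \frac{1}{2 + 103845}} = - \frac{44317}{690 \cdot 301 \cdot \frac{1}{103847}} = - \frac{44317}{\frac{207690}{103847}} = \left(-44317\right) \frac{103847}{207690} = - \frac{657455357}{29670}$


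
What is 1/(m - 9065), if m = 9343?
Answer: 1/278 ≈ 0.0035971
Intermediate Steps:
1/(m - 9065) = 1/(9343 - 9065) = 1/278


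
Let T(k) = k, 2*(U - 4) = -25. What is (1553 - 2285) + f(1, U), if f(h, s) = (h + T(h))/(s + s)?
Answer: -12446/17 ≈ -732.12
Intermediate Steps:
U = -17/2 (U = 4 + (½)*(-25) = 4 - 25/2 = -17/2 ≈ -8.5000)
f(h, s) = h/s (f(h, s) = (h + h)/(s + s) = (2*h)/((2*s)) = (2*h)*(1/(2*s)) = h/s)
(1553 - 2285) + f(1, U) = (1553 - 2285) + 1/(-17/2) = -732 + 1*(-2/17) = -732 - 2/17 = -12446/17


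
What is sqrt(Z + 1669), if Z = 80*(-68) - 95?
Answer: I*sqrt(3866) ≈ 62.177*I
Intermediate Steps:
Z = -5535 (Z = -5440 - 95 = -5535)
sqrt(Z + 1669) = sqrt(-5535 + 1669) = sqrt(-3866) = I*sqrt(3866)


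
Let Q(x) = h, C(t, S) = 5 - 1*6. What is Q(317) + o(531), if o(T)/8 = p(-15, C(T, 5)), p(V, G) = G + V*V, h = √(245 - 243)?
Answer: 1792 + √2 ≈ 1793.4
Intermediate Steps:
C(t, S) = -1 (C(t, S) = 5 - 6 = -1)
h = √2 ≈ 1.4142
Q(x) = √2
p(V, G) = G + V²
o(T) = 1792 (o(T) = 8*(-1 + (-15)²) = 8*(-1 + 225) = 8*224 = 1792)
Q(317) + o(531) = √2 + 1792 = 1792 + √2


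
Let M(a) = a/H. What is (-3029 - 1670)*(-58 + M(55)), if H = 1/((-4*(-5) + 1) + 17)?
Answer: -9548368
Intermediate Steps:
H = 1/38 (H = 1/((20 + 1) + 17) = 1/(21 + 17) = 1/38 ≈ 0.026316)
M(a) = 38*a (M(a) = a/(1/38) = a*38 = 38*a)
(-3029 - 1670)*(-58 + M(55)) = (-3029 - 1670)*(-58 + 38*55) = -4699*(-58 + 2090) = -4699*2032 = -9548368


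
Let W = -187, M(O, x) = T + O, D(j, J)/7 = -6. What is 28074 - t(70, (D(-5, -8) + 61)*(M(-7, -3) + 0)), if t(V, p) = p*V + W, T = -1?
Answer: 38901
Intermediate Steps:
D(j, J) = -42 (D(j, J) = 7*(-6) = -42)
M(O, x) = -1 + O
t(V, p) = -187 + V*p (t(V, p) = p*V - 187 = V*p - 187 = -187 + V*p)
28074 - t(70, (D(-5, -8) + 61)*(M(-7, -3) + 0)) = 28074 - (-187 + 70*((-42 + 61)*((-1 - 7) + 0))) = 28074 - (-187 + 70*(19*(-8 + 0))) = 28074 - (-187 + 70*(19*(-8))) = 28074 - (-187 + 70*(-152)) = 28074 - (-187 - 10640) = 28074 - 1*(-10827) = 28074 + 10827 = 38901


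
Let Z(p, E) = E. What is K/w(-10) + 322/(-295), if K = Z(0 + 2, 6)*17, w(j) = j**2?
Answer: -211/2950 ≈ -0.071525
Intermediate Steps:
K = 102 (K = 6*17 = 102)
K/w(-10) + 322/(-295) = 102/((-10)**2) + 322/(-295) = 102/100 + 322*(-1/295) = 102*(1/100) - 322/295 = 51/50 - 322/295 = -211/2950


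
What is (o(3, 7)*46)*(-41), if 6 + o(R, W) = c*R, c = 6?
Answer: -22632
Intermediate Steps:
o(R, W) = -6 + 6*R
(o(3, 7)*46)*(-41) = ((-6 + 6*3)*46)*(-41) = ((-6 + 18)*46)*(-41) = (12*46)*(-41) = 552*(-41) = -22632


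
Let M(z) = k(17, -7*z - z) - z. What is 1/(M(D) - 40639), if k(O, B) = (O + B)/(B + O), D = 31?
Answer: -1/40669 ≈ -2.4589e-5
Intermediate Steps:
k(O, B) = 1 (k(O, B) = (B + O)/(B + O) = 1)
M(z) = 1 - z
1/(M(D) - 40639) = 1/((1 - 1*31) - 40639) = 1/((1 - 31) - 40639) = 1/(-30 - 40639) = 1/(-40669) = -1/40669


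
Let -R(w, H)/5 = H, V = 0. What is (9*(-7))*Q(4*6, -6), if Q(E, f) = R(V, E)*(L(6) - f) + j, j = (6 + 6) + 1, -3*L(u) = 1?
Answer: 42021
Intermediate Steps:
R(w, H) = -5*H
L(u) = -1/3 (L(u) = -1/3*1 = -1/3)
j = 13 (j = 12 + 1 = 13)
Q(E, f) = 13 - 5*E*(-1/3 - f) (Q(E, f) = (-5*E)*(-1/3 - f) + 13 = -5*E*(-1/3 - f) + 13 = 13 - 5*E*(-1/3 - f))
(9*(-7))*Q(4*6, -6) = (9*(-7))*(13 + 5*(4*6)/3 + 5*(4*6)*(-6)) = -63*(13 + (5/3)*24 + 5*24*(-6)) = -63*(13 + 40 - 720) = -63*(-667) = 42021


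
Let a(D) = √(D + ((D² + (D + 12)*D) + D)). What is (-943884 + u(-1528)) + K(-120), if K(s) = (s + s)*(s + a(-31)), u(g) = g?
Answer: -916612 - 960*√93 ≈ -9.2587e+5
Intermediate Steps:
a(D) = √(D² + 2*D + D*(12 + D)) (a(D) = √(D + ((D² + (12 + D)*D) + D)) = √(D + ((D² + D*(12 + D)) + D)) = √(D + (D + D² + D*(12 + D))) = √(D² + 2*D + D*(12 + D)))
K(s) = 2*s*(s + 4*√93) (K(s) = (s + s)*(s + √2*√(-31*(7 - 31))) = (2*s)*(s + √2*√(-31*(-24))) = (2*s)*(s + √2*√744) = (2*s)*(s + √2*(2*√186)) = (2*s)*(s + 4*√93) = 2*s*(s + 4*√93))
(-943884 + u(-1528)) + K(-120) = (-943884 - 1528) + 2*(-120)*(-120 + 4*√93) = -945412 + (28800 - 960*√93) = -916612 - 960*√93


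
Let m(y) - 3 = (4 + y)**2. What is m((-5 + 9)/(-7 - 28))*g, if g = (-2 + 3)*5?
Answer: 22171/245 ≈ 90.494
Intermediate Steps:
m(y) = 3 + (4 + y)**2
g = 5 (g = 1*5 = 5)
m((-5 + 9)/(-7 - 28))*g = (3 + (4 + (-5 + 9)/(-7 - 28))**2)*5 = (3 + (4 + 4/(-35))**2)*5 = (3 + (4 + 4*(-1/35))**2)*5 = (3 + (4 - 4/35)**2)*5 = (3 + (136/35)**2)*5 = (3 + 18496/1225)*5 = (22171/1225)*5 = 22171/245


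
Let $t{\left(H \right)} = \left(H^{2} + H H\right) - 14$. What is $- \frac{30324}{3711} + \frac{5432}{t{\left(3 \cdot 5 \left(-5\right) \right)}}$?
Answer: $- \frac{26713526}{3474733} \approx -7.6879$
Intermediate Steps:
$t{\left(H \right)} = -14 + 2 H^{2}$ ($t{\left(H \right)} = \left(H^{2} + H^{2}\right) - 14 = 2 H^{2} - 14 = -14 + 2 H^{2}$)
$- \frac{30324}{3711} + \frac{5432}{t{\left(3 \cdot 5 \left(-5\right) \right)}} = - \frac{30324}{3711} + \frac{5432}{-14 + 2 \left(3 \cdot 5 \left(-5\right)\right)^{2}} = \left(-30324\right) \frac{1}{3711} + \frac{5432}{-14 + 2 \left(15 \left(-5\right)\right)^{2}} = - \frac{10108}{1237} + \frac{5432}{-14 + 2 \left(-75\right)^{2}} = - \frac{10108}{1237} + \frac{5432}{-14 + 2 \cdot 5625} = - \frac{10108}{1237} + \frac{5432}{-14 + 11250} = - \frac{10108}{1237} + \frac{5432}{11236} = - \frac{10108}{1237} + 5432 \cdot \frac{1}{11236} = - \frac{10108}{1237} + \frac{1358}{2809} = - \frac{26713526}{3474733}$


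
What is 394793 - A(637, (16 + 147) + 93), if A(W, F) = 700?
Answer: 394093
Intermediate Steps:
394793 - A(637, (16 + 147) + 93) = 394793 - 1*700 = 394793 - 700 = 394093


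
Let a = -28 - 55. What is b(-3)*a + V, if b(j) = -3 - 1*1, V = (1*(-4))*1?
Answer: 328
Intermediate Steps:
a = -83
V = -4 (V = -4*1 = -4)
b(j) = -4 (b(j) = -3 - 1 = -4)
b(-3)*a + V = -4*(-83) - 4 = 332 - 4 = 328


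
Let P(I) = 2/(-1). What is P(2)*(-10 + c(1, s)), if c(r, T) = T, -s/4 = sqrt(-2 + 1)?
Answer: 20 + 8*I ≈ 20.0 + 8.0*I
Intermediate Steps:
P(I) = -2 (P(I) = 2*(-1) = -2)
s = -4*I (s = -4*sqrt(-2 + 1) = -4*I ≈ -4.0*I)
P(2)*(-10 + c(1, s)) = -2*(-10 - 4*I) = 20 + 8*I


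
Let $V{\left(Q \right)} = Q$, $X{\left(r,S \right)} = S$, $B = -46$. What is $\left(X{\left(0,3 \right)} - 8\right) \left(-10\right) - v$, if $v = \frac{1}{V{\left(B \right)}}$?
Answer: $\frac{2301}{46} \approx 50.022$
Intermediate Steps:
$v = - \frac{1}{46}$ ($v = \frac{1}{-46} = - \frac{1}{46} \approx -0.021739$)
$\left(X{\left(0,3 \right)} - 8\right) \left(-10\right) - v = \left(3 - 8\right) \left(-10\right) - - \frac{1}{46} = \left(-5\right) \left(-10\right) + \frac{1}{46} = 50 + \frac{1}{46} = \frac{2301}{46}$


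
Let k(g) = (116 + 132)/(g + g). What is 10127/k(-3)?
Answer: -30381/124 ≈ -245.01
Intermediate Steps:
k(g) = 124/g (k(g) = 248/((2*g)) = 248*(1/(2*g)) = 124/g)
10127/k(-3) = 10127/((124/(-3))) = 10127/((124*(-⅓))) = 10127/(-124/3) = 10127*(-3/124) = -30381/124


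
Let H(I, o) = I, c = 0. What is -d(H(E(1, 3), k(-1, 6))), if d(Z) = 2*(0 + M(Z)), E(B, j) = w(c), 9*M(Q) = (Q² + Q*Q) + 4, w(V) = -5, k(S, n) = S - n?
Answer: -12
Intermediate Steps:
M(Q) = 4/9 + 2*Q²/9 (M(Q) = ((Q² + Q*Q) + 4)/9 = ((Q² + Q²) + 4)/9 = (2*Q² + 4)/9 = (4 + 2*Q²)/9 = 4/9 + 2*Q²/9)
E(B, j) = -5
d(Z) = 8/9 + 4*Z²/9 (d(Z) = 2*(0 + (4/9 + 2*Z²/9)) = 2*(4/9 + 2*Z²/9) = 8/9 + 4*Z²/9)
-d(H(E(1, 3), k(-1, 6))) = -(8/9 + (4/9)*(-5)²) = -(8/9 + (4/9)*25) = -(8/9 + 100/9) = -1*12 = -12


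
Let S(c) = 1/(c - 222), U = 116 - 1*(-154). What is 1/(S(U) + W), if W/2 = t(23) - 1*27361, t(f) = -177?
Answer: -48/2643647 ≈ -1.8157e-5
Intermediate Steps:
U = 270 (U = 116 + 154 = 270)
S(c) = 1/(-222 + c)
W = -55076 (W = 2*(-177 - 1*27361) = 2*(-177 - 27361) = 2*(-27538) = -55076)
1/(S(U) + W) = 1/(1/(-222 + 270) - 55076) = 1/(1/48 - 55076) = 1/(-2643647/48) = -48/2643647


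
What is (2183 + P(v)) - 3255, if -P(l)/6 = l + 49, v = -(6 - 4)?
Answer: -1354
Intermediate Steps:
v = -2 (v = -1*2 = -2)
P(l) = -294 - 6*l (P(l) = -6*(l + 49) = -6*(49 + l) = -294 - 6*l)
(2183 + P(v)) - 3255 = (2183 + (-294 - 6*(-2))) - 3255 = (2183 + (-294 + 12)) - 3255 = (2183 - 282) - 3255 = 1901 - 3255 = -1354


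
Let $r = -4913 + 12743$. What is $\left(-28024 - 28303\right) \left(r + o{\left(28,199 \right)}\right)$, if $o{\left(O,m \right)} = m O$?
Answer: $-754894454$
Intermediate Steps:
$o{\left(O,m \right)} = O m$
$r = 7830$
$\left(-28024 - 28303\right) \left(r + o{\left(28,199 \right)}\right) = \left(-28024 - 28303\right) \left(7830 + 28 \cdot 199\right) = - 56327 \left(7830 + 5572\right) = \left(-56327\right) 13402 = -754894454$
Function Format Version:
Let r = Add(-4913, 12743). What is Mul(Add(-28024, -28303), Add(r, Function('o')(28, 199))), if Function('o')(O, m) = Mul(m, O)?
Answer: -754894454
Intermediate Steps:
Function('o')(O, m) = Mul(O, m)
r = 7830
Mul(Add(-28024, -28303), Add(r, Function('o')(28, 199))) = Mul(Add(-28024, -28303), Add(7830, Mul(28, 199))) = Mul(-56327, Add(7830, 5572)) = Mul(-56327, 13402) = -754894454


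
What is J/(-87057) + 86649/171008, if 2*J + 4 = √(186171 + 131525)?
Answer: 7543744009/14887443456 - 8*√1241/87057 ≈ 0.50348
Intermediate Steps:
J = -2 + 8*√1241 (J = -2 + √(186171 + 131525)/2 = -2 + √317696/2 = -2 + (16*√1241)/2 = -2 + 8*√1241 ≈ 279.82)
J/(-87057) + 86649/171008 = (-2 + 8*√1241)/(-87057) + 86649/171008 = (-2 + 8*√1241)*(-1/87057) + 86649*(1/171008) = (2/87057 - 8*√1241/87057) + 86649/171008 = 7543744009/14887443456 - 8*√1241/87057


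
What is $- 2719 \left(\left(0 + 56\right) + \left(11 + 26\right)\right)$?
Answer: $-252867$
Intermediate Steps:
$- 2719 \left(\left(0 + 56\right) + \left(11 + 26\right)\right) = - 2719 \left(56 + 37\right) = \left(-2719\right) 93 = -252867$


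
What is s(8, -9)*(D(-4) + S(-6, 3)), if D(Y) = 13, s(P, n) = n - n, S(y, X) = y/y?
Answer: 0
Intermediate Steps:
S(y, X) = 1
s(P, n) = 0
s(8, -9)*(D(-4) + S(-6, 3)) = 0*(13 + 1) = 0*14 = 0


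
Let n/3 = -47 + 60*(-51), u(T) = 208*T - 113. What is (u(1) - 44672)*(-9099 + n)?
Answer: 821108340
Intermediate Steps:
u(T) = -113 + 208*T
n = -9321 (n = 3*(-47 + 60*(-51)) = 3*(-47 - 3060) = 3*(-3107) = -9321)
(u(1) - 44672)*(-9099 + n) = ((-113 + 208*1) - 44672)*(-9099 - 9321) = ((-113 + 208) - 44672)*(-18420) = (95 - 44672)*(-18420) = -44577*(-18420) = 821108340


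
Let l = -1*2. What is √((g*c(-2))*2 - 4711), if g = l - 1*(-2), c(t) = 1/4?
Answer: I*√4711 ≈ 68.637*I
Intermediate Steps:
c(t) = ¼
l = -2
g = 0 (g = -2 - 1*(-2) = -2 + 2 = 0)
√((g*c(-2))*2 - 4711) = √((0*(¼))*2 - 4711) = √(0*2 - 4711) = √(0 - 4711) = √(-4711) = I*√4711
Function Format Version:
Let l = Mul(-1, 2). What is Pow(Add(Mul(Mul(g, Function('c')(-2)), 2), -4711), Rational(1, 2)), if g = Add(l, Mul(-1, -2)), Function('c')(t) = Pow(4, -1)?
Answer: Mul(I, Pow(4711, Rational(1, 2))) ≈ Mul(68.637, I)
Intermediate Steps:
Function('c')(t) = Rational(1, 4)
l = -2
g = 0 (g = Add(-2, Mul(-1, -2)) = Add(-2, 2) = 0)
Pow(Add(Mul(Mul(g, Function('c')(-2)), 2), -4711), Rational(1, 2)) = Pow(Add(Mul(Mul(0, Rational(1, 4)), 2), -4711), Rational(1, 2)) = Pow(Add(Mul(0, 2), -4711), Rational(1, 2)) = Pow(Add(0, -4711), Rational(1, 2)) = Pow(-4711, Rational(1, 2)) = Mul(I, Pow(4711, Rational(1, 2)))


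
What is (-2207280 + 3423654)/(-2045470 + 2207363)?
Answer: 1216374/161893 ≈ 7.5134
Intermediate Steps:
(-2207280 + 3423654)/(-2045470 + 2207363) = 1216374/161893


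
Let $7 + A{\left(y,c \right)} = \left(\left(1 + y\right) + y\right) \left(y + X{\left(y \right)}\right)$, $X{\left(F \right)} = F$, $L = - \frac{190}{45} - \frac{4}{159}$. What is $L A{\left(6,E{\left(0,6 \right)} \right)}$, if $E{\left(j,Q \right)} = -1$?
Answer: $- \frac{301874}{477} \approx -632.86$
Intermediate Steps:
$L = - \frac{2026}{477}$ ($L = \left(-190\right) \frac{1}{45} - \frac{4}{159} = - \frac{38}{9} - \frac{4}{159} = - \frac{2026}{477} \approx -4.2474$)
$A{\left(y,c \right)} = -7 + 2 y \left(1 + 2 y\right)$ ($A{\left(y,c \right)} = -7 + \left(\left(1 + y\right) + y\right) \left(y + y\right) = -7 + \left(1 + 2 y\right) 2 y = -7 + 2 y \left(1 + 2 y\right)$)
$L A{\left(6,E{\left(0,6 \right)} \right)} = - \frac{2026 \left(-7 + 2 \cdot 6 + 4 \cdot 6^{2}\right)}{477} = - \frac{2026 \left(-7 + 12 + 4 \cdot 36\right)}{477} = - \frac{2026 \left(-7 + 12 + 144\right)}{477} = \left(- \frac{2026}{477}\right) 149 = - \frac{301874}{477}$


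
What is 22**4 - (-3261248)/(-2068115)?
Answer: 484465086192/2068115 ≈ 2.3425e+5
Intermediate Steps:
22**4 - (-3261248)/(-2068115) = 234256 - (-3261248)*(-1)/2068115 = 234256 - 1*3261248/2068115 = 234256 - 3261248/2068115 = 484465086192/2068115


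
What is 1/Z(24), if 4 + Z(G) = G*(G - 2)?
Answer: 1/524 ≈ 0.0019084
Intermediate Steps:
Z(G) = -4 + G*(-2 + G) (Z(G) = -4 + G*(G - 2) = -4 + G*(-2 + G))
1/Z(24) = 1/(-4 + 24² - 2*24) = 1/(-4 + 576 - 48) = 1/524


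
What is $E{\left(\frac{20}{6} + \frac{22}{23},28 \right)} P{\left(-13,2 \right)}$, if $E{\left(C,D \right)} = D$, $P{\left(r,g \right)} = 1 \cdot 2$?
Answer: $56$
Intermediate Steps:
$P{\left(r,g \right)} = 2$
$E{\left(\frac{20}{6} + \frac{22}{23},28 \right)} P{\left(-13,2 \right)} = 28 \cdot 2 = 56$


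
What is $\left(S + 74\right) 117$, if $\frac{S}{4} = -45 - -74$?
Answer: $22230$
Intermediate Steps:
$S = 116$ ($S = 4 \left(-45 - -74\right) = 4 \left(-45 + 74\right) = 4 \cdot 29 = 116$)
$\left(S + 74\right) 117 = \left(116 + 74\right) 117 = 190 \cdot 117 = 22230$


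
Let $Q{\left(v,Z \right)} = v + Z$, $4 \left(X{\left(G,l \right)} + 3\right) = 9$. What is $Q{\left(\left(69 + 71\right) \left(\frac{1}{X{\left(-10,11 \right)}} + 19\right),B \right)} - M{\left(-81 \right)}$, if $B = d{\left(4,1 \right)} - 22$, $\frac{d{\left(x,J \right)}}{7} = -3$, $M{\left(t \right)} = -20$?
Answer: $\frac{7351}{3} \approx 2450.3$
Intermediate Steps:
$d{\left(x,J \right)} = -21$ ($d{\left(x,J \right)} = 7 \left(-3\right) = -21$)
$X{\left(G,l \right)} = - \frac{3}{4}$ ($X{\left(G,l \right)} = -3 + \frac{1}{4} \cdot 9 = -3 + \frac{9}{4} = - \frac{3}{4}$)
$B = -43$ ($B = -21 - 22 = -43$)
$Q{\left(v,Z \right)} = Z + v$
$Q{\left(\left(69 + 71\right) \left(\frac{1}{X{\left(-10,11 \right)}} + 19\right),B \right)} - M{\left(-81 \right)} = \left(-43 + \left(69 + 71\right) \left(\frac{1}{- \frac{3}{4}} + 19\right)\right) - -20 = \left(-43 + 140 \left(- \frac{4}{3} + 19\right)\right) + 20 = \left(-43 + 140 \cdot \frac{53}{3}\right) + 20 = \left(-43 + \frac{7420}{3}\right) + 20 = \frac{7291}{3} + 20 = \frac{7351}{3}$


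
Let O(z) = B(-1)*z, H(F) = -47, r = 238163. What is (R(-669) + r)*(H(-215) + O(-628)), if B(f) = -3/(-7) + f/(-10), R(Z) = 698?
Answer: -452573349/5 ≈ -9.0515e+7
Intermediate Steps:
B(f) = 3/7 - f/10 (B(f) = -3*(-⅐) + f*(-⅒) = 3/7 - f/10)
O(z) = 37*z/70 (O(z) = (3/7 - ⅒*(-1))*z = (3/7 + ⅒)*z = 37*z/70)
(R(-669) + r)*(H(-215) + O(-628)) = (698 + 238163)*(-47 + (37/70)*(-628)) = 238861*(-47 - 11618/35) = 238861*(-13263/35) = -452573349/5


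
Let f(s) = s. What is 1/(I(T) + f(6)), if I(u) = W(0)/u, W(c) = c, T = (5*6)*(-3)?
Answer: ⅙ ≈ 0.16667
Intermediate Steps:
T = -90 (T = 30*(-3) = -90)
I(u) = 0 (I(u) = 0/u = 0)
1/(I(T) + f(6)) = 1/(0 + 6) = 1/6 = ⅙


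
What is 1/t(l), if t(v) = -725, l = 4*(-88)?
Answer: -1/725 ≈ -0.0013793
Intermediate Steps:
l = -352
1/t(l) = 1/(-725) = -1/725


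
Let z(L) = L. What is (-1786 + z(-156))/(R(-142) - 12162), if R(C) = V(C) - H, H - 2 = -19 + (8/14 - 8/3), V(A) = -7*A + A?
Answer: 40782/237109 ≈ 0.17200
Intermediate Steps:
V(A) = -6*A
H = -401/21 (H = 2 + (-19 + (8/14 - 8/3)) = 2 + (-19 + (8*(1/14) - 8*⅓)) = 2 + (-19 + (4/7 - 8/3)) = 2 + (-19 - 44/21) = 2 - 443/21 = -401/21 ≈ -19.095)
R(C) = 401/21 - 6*C (R(C) = -6*C - 1*(-401/21) = -6*C + 401/21 = 401/21 - 6*C)
(-1786 + z(-156))/(R(-142) - 12162) = (-1786 - 156)/((401/21 - 6*(-142)) - 12162) = -1942/((401/21 + 852) - 12162) = -1942/(18293/21 - 12162) = -1942/(-237109/21) = -1942*(-21/237109) = 40782/237109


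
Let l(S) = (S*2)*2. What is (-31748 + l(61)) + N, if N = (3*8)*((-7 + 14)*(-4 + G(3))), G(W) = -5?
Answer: -33016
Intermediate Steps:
l(S) = 4*S (l(S) = (2*S)*2 = 4*S)
N = -1512 (N = (3*8)*((-7 + 14)*(-4 - 5)) = 24*(7*(-9)) = 24*(-63) = -1512)
(-31748 + l(61)) + N = (-31748 + 4*61) - 1512 = (-31748 + 244) - 1512 = -31504 - 1512 = -33016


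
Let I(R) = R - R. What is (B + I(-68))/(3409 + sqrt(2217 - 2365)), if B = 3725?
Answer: 12698525/11621429 - 7450*I*sqrt(37)/11621429 ≈ 1.0927 - 0.0038994*I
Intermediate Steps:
I(R) = 0
(B + I(-68))/(3409 + sqrt(2217 - 2365)) = (3725 + 0)/(3409 + sqrt(2217 - 2365)) = 3725/(3409 + sqrt(-148)) = 3725/(3409 + 2*I*sqrt(37))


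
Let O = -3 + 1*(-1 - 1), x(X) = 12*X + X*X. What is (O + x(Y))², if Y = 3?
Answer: 1600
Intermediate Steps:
x(X) = X² + 12*X (x(X) = 12*X + X² = X² + 12*X)
O = -5 (O = -3 + 1*(-2) = -3 - 2 = -5)
(O + x(Y))² = (-5 + 3*(12 + 3))² = (-5 + 3*15)² = (-5 + 45)² = 40² = 1600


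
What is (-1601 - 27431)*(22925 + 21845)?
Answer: -1299762640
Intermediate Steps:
(-1601 - 27431)*(22925 + 21845) = -29032*44770 = -1299762640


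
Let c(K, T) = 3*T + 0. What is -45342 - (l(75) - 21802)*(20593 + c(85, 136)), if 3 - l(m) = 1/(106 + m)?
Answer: 82853758718/181 ≈ 4.5776e+8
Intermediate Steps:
l(m) = 3 - 1/(106 + m)
c(K, T) = 3*T
-45342 - (l(75) - 21802)*(20593 + c(85, 136)) = -45342 - ((317 + 3*75)/(106 + 75) - 21802)*(20593 + 3*136) = -45342 - ((317 + 225)/181 - 21802)*(20593 + 408) = -45342 - ((1/181)*542 - 21802)*21001 = -45342 - (542/181 - 21802)*21001 = -45342 - (-3945620)*21001/181 = -45342 - 1*(-82861965620/181) = -45342 + 82861965620/181 = 82853758718/181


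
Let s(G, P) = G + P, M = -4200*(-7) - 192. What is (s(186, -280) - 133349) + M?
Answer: -104235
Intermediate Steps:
M = 29208 (M = -150*(-196) - 192 = 29400 - 192 = 29208)
(s(186, -280) - 133349) + M = ((186 - 280) - 133349) + 29208 = (-94 - 133349) + 29208 = -133443 + 29208 = -104235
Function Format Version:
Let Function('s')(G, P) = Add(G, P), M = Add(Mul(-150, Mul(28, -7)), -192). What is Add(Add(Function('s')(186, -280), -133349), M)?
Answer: -104235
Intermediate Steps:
M = 29208 (M = Add(Mul(-150, -196), -192) = Add(29400, -192) = 29208)
Add(Add(Function('s')(186, -280), -133349), M) = Add(Add(Add(186, -280), -133349), 29208) = Add(Add(-94, -133349), 29208) = Add(-133443, 29208) = -104235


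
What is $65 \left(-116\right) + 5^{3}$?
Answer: $-7415$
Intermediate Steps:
$65 \left(-116\right) + 5^{3} = -7540 + 125 = -7415$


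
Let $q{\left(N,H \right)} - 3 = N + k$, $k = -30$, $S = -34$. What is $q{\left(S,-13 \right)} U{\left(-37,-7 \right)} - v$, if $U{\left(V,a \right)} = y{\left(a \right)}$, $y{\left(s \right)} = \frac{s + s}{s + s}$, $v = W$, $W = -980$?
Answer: $919$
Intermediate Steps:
$v = -980$
$q{\left(N,H \right)} = -27 + N$ ($q{\left(N,H \right)} = 3 + \left(N - 30\right) = 3 + \left(-30 + N\right) = -27 + N$)
$y{\left(s \right)} = 1$ ($y{\left(s \right)} = \frac{2 s}{2 s} = 2 s \frac{1}{2 s} = 1$)
$U{\left(V,a \right)} = 1$
$q{\left(S,-13 \right)} U{\left(-37,-7 \right)} - v = \left(-27 - 34\right) 1 - -980 = \left(-61\right) 1 + 980 = -61 + 980 = 919$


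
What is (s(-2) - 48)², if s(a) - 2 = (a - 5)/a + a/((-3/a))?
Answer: 69169/36 ≈ 1921.4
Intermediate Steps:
s(a) = 2 - a²/3 + (-5 + a)/a (s(a) = 2 + ((a - 5)/a + a/((-3/a))) = 2 + ((-5 + a)/a + a*(-a/3)) = 2 + ((-5 + a)/a - a²/3) = 2 + (-a²/3 + (-5 + a)/a) = 2 - a²/3 + (-5 + a)/a)
(s(-2) - 48)² = ((3 - 5/(-2) - ⅓*(-2)²) - 48)² = ((3 - 5*(-½) - ⅓*4) - 48)² = ((3 + 5/2 - 4/3) - 48)² = (25/6 - 48)² = (-263/6)² = 69169/36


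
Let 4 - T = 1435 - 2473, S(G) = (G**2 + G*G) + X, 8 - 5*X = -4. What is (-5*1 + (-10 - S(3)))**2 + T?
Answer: 57379/25 ≈ 2295.2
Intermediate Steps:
X = 12/5 (X = 8/5 - 1/5*(-4) = 8/5 + 4/5 = 12/5 ≈ 2.4000)
S(G) = 12/5 + 2*G**2 (S(G) = (G**2 + G*G) + 12/5 = (G**2 + G**2) + 12/5 = 2*G**2 + 12/5 = 12/5 + 2*G**2)
T = 1042 (T = 4 - (1435 - 2473) = 4 - 1*(-1038) = 4 + 1038 = 1042)
(-5*1 + (-10 - S(3)))**2 + T = (-5*1 + (-10 - (12/5 + 2*3**2)))**2 + 1042 = (-5 + (-10 - (12/5 + 2*9)))**2 + 1042 = (-5 + (-10 - (12/5 + 18)))**2 + 1042 = (-5 + (-10 - 1*102/5))**2 + 1042 = (-5 + (-10 - 102/5))**2 + 1042 = (-5 - 152/5)**2 + 1042 = (-177/5)**2 + 1042 = 31329/25 + 1042 = 57379/25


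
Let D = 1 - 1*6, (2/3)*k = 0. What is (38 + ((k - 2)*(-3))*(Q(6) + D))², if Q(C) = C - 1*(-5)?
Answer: 5476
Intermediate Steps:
k = 0 (k = (3/2)*0 = 0)
Q(C) = 5 + C (Q(C) = C + 5 = 5 + C)
D = -5 (D = 1 - 6 = -5)
(38 + ((k - 2)*(-3))*(Q(6) + D))² = (38 + ((0 - 2)*(-3))*((5 + 6) - 5))² = (38 + (-2*(-3))*(11 - 5))² = (38 + 6*6)² = (38 + 36)² = 74² = 5476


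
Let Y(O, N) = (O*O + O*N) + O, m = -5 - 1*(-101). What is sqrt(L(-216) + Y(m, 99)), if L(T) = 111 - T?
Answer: 3*sqrt(2127) ≈ 138.36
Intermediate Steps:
m = 96 (m = -5 + 101 = 96)
Y(O, N) = O + O**2 + N*O (Y(O, N) = (O**2 + N*O) + O = O + O**2 + N*O)
sqrt(L(-216) + Y(m, 99)) = sqrt((111 - 1*(-216)) + 96*(1 + 99 + 96)) = sqrt((111 + 216) + 96*196) = sqrt(327 + 18816) = sqrt(19143) = 3*sqrt(2127)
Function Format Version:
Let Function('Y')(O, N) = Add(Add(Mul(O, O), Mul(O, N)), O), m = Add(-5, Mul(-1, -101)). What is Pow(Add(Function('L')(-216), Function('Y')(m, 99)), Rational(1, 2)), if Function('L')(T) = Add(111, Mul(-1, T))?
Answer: Mul(3, Pow(2127, Rational(1, 2))) ≈ 138.36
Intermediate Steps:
m = 96 (m = Add(-5, 101) = 96)
Function('Y')(O, N) = Add(O, Pow(O, 2), Mul(N, O)) (Function('Y')(O, N) = Add(Add(Pow(O, 2), Mul(N, O)), O) = Add(O, Pow(O, 2), Mul(N, O)))
Pow(Add(Function('L')(-216), Function('Y')(m, 99)), Rational(1, 2)) = Pow(Add(Add(111, Mul(-1, -216)), Mul(96, Add(1, 99, 96))), Rational(1, 2)) = Pow(Add(Add(111, 216), Mul(96, 196)), Rational(1, 2)) = Pow(Add(327, 18816), Rational(1, 2)) = Pow(19143, Rational(1, 2)) = Mul(3, Pow(2127, Rational(1, 2)))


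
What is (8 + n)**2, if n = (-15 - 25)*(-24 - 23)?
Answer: 3564544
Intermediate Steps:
n = 1880 (n = -40*(-47) = 1880)
(8 + n)**2 = (8 + 1880)**2 = 1888**2 = 3564544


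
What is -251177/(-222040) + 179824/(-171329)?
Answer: 3105783273/38041891160 ≈ 0.081641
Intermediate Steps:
-251177/(-222040) + 179824/(-171329) = -251177*(-1/222040) + 179824*(-1/171329) = 251177/222040 - 179824/171329 = 3105783273/38041891160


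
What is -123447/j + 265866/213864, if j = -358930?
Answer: 10152346049/6396850460 ≈ 1.5871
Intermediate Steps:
-123447/j + 265866/213864 = -123447/(-358930) + 265866/213864 = -123447*(-1/358930) + 265866*(1/213864) = 123447/358930 + 44311/35644 = 10152346049/6396850460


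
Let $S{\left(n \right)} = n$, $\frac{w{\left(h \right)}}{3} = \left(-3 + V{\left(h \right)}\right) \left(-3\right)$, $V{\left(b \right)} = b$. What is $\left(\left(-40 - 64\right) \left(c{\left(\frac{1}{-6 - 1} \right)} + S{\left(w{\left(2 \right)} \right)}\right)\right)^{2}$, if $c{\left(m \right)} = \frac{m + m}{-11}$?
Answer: $\frac{5224398400}{5929} \approx 8.8116 \cdot 10^{5}$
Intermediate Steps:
$w{\left(h \right)} = 27 - 9 h$ ($w{\left(h \right)} = 3 \left(-3 + h\right) \left(-3\right) = 3 \left(9 - 3 h\right) = 27 - 9 h$)
$c{\left(m \right)} = - \frac{2 m}{11}$ ($c{\left(m \right)} = 2 m \left(- \frac{1}{11}\right) = - \frac{2 m}{11}$)
$\left(\left(-40 - 64\right) \left(c{\left(\frac{1}{-6 - 1} \right)} + S{\left(w{\left(2 \right)} \right)}\right)\right)^{2} = \left(\left(-40 - 64\right) \left(- \frac{2}{11 \left(-6 - 1\right)} + \left(27 - 18\right)\right)\right)^{2} = \left(- 104 \left(- \frac{2}{11 \left(-7\right)} + \left(27 - 18\right)\right)\right)^{2} = \left(- 104 \left(\left(- \frac{2}{11}\right) \left(- \frac{1}{7}\right) + 9\right)\right)^{2} = \left(- 104 \left(\frac{2}{77} + 9\right)\right)^{2} = \left(\left(-104\right) \frac{695}{77}\right)^{2} = \left(- \frac{72280}{77}\right)^{2} = \frac{5224398400}{5929}$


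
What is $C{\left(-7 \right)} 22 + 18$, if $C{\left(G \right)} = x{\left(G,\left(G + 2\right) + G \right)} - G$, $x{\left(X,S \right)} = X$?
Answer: $18$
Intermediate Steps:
$C{\left(G \right)} = 0$ ($C{\left(G \right)} = G - G = 0$)
$C{\left(-7 \right)} 22 + 18 = 0 \cdot 22 + 18 = 0 + 18 = 18$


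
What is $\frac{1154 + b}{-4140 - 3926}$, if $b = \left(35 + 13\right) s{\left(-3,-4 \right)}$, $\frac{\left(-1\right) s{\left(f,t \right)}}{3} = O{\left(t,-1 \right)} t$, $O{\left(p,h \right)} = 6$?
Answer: $- \frac{2305}{4033} \approx -0.57154$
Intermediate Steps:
$s{\left(f,t \right)} = - 18 t$ ($s{\left(f,t \right)} = - 3 \cdot 6 t = - 18 t$)
$b = 3456$ ($b = \left(35 + 13\right) \left(\left(-18\right) \left(-4\right)\right) = 48 \cdot 72 = 3456$)
$\frac{1154 + b}{-4140 - 3926} = \frac{1154 + 3456}{-4140 - 3926} = \frac{4610}{-8066} = 4610 \left(- \frac{1}{8066}\right) = - \frac{2305}{4033}$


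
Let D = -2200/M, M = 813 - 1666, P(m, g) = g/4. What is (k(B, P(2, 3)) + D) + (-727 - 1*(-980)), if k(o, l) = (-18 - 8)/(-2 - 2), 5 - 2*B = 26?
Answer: 447107/1706 ≈ 262.08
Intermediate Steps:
P(m, g) = g/4 (P(m, g) = g*(1/4) = g/4)
B = -21/2 (B = 5/2 - 1/2*26 = 5/2 - 13 = -21/2 ≈ -10.500)
M = -853
k(o, l) = 13/2 (k(o, l) = -26/(-4) = -26*(-1/4) = 13/2)
D = 2200/853 (D = -2200/(-853) = -2200*(-1/853) = 2200/853 ≈ 2.5791)
(k(B, P(2, 3)) + D) + (-727 - 1*(-980)) = (13/2 + 2200/853) + (-727 - 1*(-980)) = 15489/1706 + (-727 + 980) = 15489/1706 + 253 = 447107/1706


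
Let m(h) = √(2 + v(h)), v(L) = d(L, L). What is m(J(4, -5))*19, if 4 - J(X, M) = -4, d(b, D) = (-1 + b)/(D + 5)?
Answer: 19*√429/13 ≈ 30.272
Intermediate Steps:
d(b, D) = (-1 + b)/(5 + D)
J(X, M) = 8 (J(X, M) = 4 - 1*(-4) = 4 + 4 = 8)
v(L) = (-1 + L)/(5 + L)
m(h) = √(2 + (-1 + h)/(5 + h))
m(J(4, -5))*19 = (√3*√((3 + 8)/(5 + 8)))*19 = (√3*√(11/13))*19 = (√3*(√143/13))*19 = (√429/13)*19 = 19*√429/13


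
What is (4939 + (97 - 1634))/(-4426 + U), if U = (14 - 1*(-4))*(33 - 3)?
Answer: -1701/1943 ≈ -0.87545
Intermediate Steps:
U = 540 (U = (14 + 4)*30 = 18*30 = 540)
(4939 + (97 - 1634))/(-4426 + U) = (4939 + (97 - 1634))/(-4426 + 540) = (4939 - 1537)/(-3886) = 3402*(-1/3886) = -1701/1943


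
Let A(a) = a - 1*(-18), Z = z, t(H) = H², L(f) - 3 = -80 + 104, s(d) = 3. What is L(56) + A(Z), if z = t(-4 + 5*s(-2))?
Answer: 166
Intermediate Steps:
L(f) = 27 (L(f) = 3 + (-80 + 104) = 3 + 24 = 27)
z = 121 (z = (-4 + 5*3)² = (-4 + 15)² = 11² = 121)
Z = 121
A(a) = 18 + a (A(a) = a + 18 = 18 + a)
L(56) + A(Z) = 27 + (18 + 121) = 27 + 139 = 166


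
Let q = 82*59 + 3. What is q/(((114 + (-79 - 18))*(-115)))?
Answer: -4841/1955 ≈ -2.4762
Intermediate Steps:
q = 4841 (q = 4838 + 3 = 4841)
q/(((114 + (-79 - 18))*(-115))) = 4841/(((114 + (-79 - 18))*(-115))) = 4841/(((114 - 97)*(-115))) = 4841/((17*(-115))) = 4841/(-1955) = 4841*(-1/1955) = -4841/1955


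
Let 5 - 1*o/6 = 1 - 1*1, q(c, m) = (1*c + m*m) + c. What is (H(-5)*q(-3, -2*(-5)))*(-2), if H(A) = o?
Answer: -5640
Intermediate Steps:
q(c, m) = m² + 2*c (q(c, m) = (c + m²) + c = m² + 2*c)
o = 30 (o = 30 - 6*(1 - 1*1) = 30 - 6*(1 - 1) = 30 - 6*0 = 30 + 0 = 30)
H(A) = 30
(H(-5)*q(-3, -2*(-5)))*(-2) = (30*((-2*(-5))² + 2*(-3)))*(-2) = (30*(10² - 6))*(-2) = (30*(100 - 6))*(-2) = (30*94)*(-2) = 2820*(-2) = -5640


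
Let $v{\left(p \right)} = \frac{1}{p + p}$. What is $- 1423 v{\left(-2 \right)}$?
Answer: $\frac{1423}{4} \approx 355.75$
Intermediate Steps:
$v{\left(p \right)} = \frac{1}{2 p}$
$- 1423 v{\left(-2 \right)} = - 1423 \frac{1}{2 \left(-2\right)} = - 1423 \cdot \frac{1}{2} \left(- \frac{1}{2}\right) = \left(-1423\right) \left(- \frac{1}{4}\right) = \frac{1423}{4}$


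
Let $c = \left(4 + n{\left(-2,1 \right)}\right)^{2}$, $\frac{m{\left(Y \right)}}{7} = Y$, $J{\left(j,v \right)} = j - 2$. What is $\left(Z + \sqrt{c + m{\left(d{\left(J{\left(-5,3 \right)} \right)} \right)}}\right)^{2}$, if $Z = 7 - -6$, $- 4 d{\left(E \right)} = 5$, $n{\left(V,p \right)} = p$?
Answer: $\frac{\left(26 + \sqrt{65}\right)^{2}}{4} \approx 290.06$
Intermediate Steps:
$J{\left(j,v \right)} = -2 + j$
$d{\left(E \right)} = - \frac{5}{4}$ ($d{\left(E \right)} = \left(- \frac{1}{4}\right) 5 = - \frac{5}{4}$)
$m{\left(Y \right)} = 7 Y$
$c = 25$ ($c = \left(4 + 1\right)^{2} = 5^{2} = 25$)
$Z = 13$ ($Z = 7 + 6 = 13$)
$\left(Z + \sqrt{c + m{\left(d{\left(J{\left(-5,3 \right)} \right)} \right)}}\right)^{2} = \left(13 + \sqrt{25 + 7 \left(- \frac{5}{4}\right)}\right)^{2} = \left(13 + \sqrt{25 - \frac{35}{4}}\right)^{2} = \left(13 + \sqrt{\frac{65}{4}}\right)^{2} = \left(13 + \frac{\sqrt{65}}{2}\right)^{2}$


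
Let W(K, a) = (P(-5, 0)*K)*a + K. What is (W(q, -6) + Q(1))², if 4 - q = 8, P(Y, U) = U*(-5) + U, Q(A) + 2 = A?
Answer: 25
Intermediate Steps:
Q(A) = -2 + A
P(Y, U) = -4*U (P(Y, U) = -5*U + U = -4*U)
q = -4 (q = 4 - 1*8 = 4 - 8 = -4)
W(K, a) = K (W(K, a) = ((-4*0)*K)*a + K = (0*K)*a + K = 0*a + K = 0 + K = K)
(W(q, -6) + Q(1))² = (-4 + (-2 + 1))² = (-4 - 1)² = (-5)² = 25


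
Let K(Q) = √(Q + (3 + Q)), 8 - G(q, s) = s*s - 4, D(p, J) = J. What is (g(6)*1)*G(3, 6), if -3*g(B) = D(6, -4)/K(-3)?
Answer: 32*I*√3/3 ≈ 18.475*I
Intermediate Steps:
G(q, s) = 12 - s² (G(q, s) = 8 - (s*s - 4) = 8 - (s² - 4) = 8 - (-4 + s²) = 8 + (4 - s²) = 12 - s²)
K(Q) = √(3 + 2*Q)
g(B) = -4*I*√3/9 (g(B) = -(-4)/(3*(√(3 + 2*(-3)))) = -(-4)/(3*(√(3 - 6))) = -(-4)/(3*(√(-3))) = -(-4)/(3*(I*√3)) = -(-4)*(-I*√3/3)/3 = -4*I*√3/9)
(g(6)*1)*G(3, 6) = (-4*I*√3/9*1)*(12 - 1*6²) = (-4*I*√3/9)*(12 - 1*36) = (-4*I*√3/9)*(12 - 36) = -4*I*√3/9*(-24) = 32*I*√3/3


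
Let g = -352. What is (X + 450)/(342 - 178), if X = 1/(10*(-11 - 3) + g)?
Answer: 221399/80688 ≈ 2.7439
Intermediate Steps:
X = -1/492 (X = 1/(10*(-11 - 3) - 352) = 1/(10*(-14) - 352) = 1/(-140 - 352) = 1/(-492) = -1/492 ≈ -0.0020325)
(X + 450)/(342 - 178) = (-1/492 + 450)/(342 - 178) = (221399/492)/164 = (221399/492)*(1/164) = 221399/80688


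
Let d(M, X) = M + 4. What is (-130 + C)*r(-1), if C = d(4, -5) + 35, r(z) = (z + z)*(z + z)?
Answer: -348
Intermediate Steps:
d(M, X) = 4 + M
r(z) = 4*z² (r(z) = (2*z)*(2*z) = 4*z²)
C = 43 (C = (4 + 4) + 35 = 8 + 35 = 43)
(-130 + C)*r(-1) = (-130 + 43)*(4*(-1)²) = -348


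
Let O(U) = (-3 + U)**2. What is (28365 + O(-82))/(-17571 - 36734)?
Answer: -7118/10861 ≈ -0.65537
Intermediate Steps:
(28365 + O(-82))/(-17571 - 36734) = (28365 + (-3 - 82)**2)/(-17571 - 36734) = (28365 + (-85)**2)/(-54305) = (28365 + 7225)*(-1/54305) = 35590*(-1/54305) = -7118/10861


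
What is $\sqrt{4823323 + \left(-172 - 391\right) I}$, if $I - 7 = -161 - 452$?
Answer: $\sqrt{5164501} \approx 2272.6$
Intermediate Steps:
$I = -606$ ($I = 7 - 613 = -606$)
$\sqrt{4823323 + \left(-172 - 391\right) I} = \sqrt{4823323 + \left(-172 - 391\right) \left(-606\right)} = \sqrt{4823323 - -341178} = \sqrt{4823323 + 341178} = \sqrt{5164501}$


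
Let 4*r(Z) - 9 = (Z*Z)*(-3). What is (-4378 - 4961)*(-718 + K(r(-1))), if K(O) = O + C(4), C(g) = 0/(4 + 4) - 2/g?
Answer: 6696063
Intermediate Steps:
C(g) = -2/g (C(g) = 0/8 - 2/g = 0*(⅛) - 2/g = 0 - 2/g = -2/g)
r(Z) = 9/4 - 3*Z²/4 (r(Z) = 9/4 + ((Z*Z)*(-3))/4 = 9/4 + (Z²*(-3))/4 = 9/4 + (-3*Z²)/4 = 9/4 - 3*Z²/4)
K(O) = -½ + O (K(O) = O - 2/4 = O - 2*¼ = O - ½ = -½ + O)
(-4378 - 4961)*(-718 + K(r(-1))) = (-4378 - 4961)*(-718 + (-½ + (9/4 - ¾*(-1)²))) = -9339*(-718 + (-½ + (9/4 - ¾*1))) = -9339*(-718 + (-½ + (9/4 - ¾))) = -9339*(-718 + (-½ + 3/2)) = -9339*(-718 + 1) = -9339*(-717) = 6696063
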